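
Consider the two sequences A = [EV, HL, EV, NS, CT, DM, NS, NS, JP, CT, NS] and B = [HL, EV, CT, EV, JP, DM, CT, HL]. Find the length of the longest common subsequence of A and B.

5

Backtracking the LCS table gives one alignment: HL (A2,B1) → EV (A3,B2) → CT (A5,B3) → DM (A6,B6) → CT (A10,B7).
So the longest common subsequence has length 5.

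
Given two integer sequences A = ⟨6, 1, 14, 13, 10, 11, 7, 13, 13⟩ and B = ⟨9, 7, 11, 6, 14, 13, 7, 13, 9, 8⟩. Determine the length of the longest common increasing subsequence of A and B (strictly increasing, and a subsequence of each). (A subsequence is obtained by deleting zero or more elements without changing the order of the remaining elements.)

3

A longest common strictly increasing subsequence is 6, 7, 13 (length 3); it appears in order in both A and B, and no longer such subsequence exists.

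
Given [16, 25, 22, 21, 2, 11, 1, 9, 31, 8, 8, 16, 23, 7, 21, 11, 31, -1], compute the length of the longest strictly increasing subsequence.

Let dp[i] be the longest increasing subsequence ending at position i. Then dp = [1, 2, 2, 2, 1, 2, 1, 2, 3, 2, 2, 3, 4, 2, 4, 3, 5, 1].
The maximum is 5; one witness is 2, 11, 16, 23, 31 at positions 5,6,12,13,17.

5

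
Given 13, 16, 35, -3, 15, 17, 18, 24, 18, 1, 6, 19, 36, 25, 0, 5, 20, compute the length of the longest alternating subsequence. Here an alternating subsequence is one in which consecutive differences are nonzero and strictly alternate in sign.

A longest alternating subsequence is 13, 16, -3, 15, 1, 6, 0, 5 (positions 1,2,4,5,10,11,15,16); its 7 consecutive differences strictly alternate in sign, and length 8 is optimal.

8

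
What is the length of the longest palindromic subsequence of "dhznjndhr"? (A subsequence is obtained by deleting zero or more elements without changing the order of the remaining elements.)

5

Using dp[i][j] = 2 + dp[i+1][j−1] if the ends match, else max(dp[i+1][j], dp[i][j−1]):
dp[1][9] = 5. A witness is hnjnh at positions 2,4,5,6,8.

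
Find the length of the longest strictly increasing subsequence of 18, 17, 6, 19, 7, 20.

3

Scanning left to right, the best length ending at each element is: 18→1, 17→1, 6→1, 19→2, 7→2, 20→3.
So the longest increasing subsequence has length 3, e.g. 18, 19, 20.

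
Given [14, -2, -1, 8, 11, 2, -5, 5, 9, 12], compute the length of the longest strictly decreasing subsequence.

Let dp[i] be the longest decreasing subsequence ending at position i. Then dp = [1, 2, 2, 2, 2, 3, 4, 3, 3, 2].
The maximum is 4; one witness is 14, 8, 2, -5 at positions 1,4,6,7.

4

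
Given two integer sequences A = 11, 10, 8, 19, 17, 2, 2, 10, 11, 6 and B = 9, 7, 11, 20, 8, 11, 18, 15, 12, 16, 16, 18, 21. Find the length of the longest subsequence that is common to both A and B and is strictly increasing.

For each value that appears in both, track the longest common increasing run ending there.
The best achievable length is 2; one witness is 8, 11 (A-positions 3,9, B-positions 5,6).

2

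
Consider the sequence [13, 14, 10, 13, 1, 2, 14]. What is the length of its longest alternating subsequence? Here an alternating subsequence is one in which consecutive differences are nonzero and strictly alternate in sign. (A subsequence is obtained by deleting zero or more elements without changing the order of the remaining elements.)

Track the best alternating length ending on an up-step vs a down-step at each position: up/down = 1/1, 2/1, 1/3, 4/3, 1/5, 6/5, 6/1.
The maximum over both is 6; one such subsequence is 13, 14, 10, 13, 1, 2.

6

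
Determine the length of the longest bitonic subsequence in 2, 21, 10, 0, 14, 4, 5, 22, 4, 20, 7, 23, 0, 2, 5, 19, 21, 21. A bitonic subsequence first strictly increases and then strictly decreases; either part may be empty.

Let inc[i] be the LIS ending at i and dec[i] the longest strictly decreasing subsequence starting at i. inc = [1, 2, 2, 1, 3, 2, 3, 4, 2, 4, 4, 5, 1, 2, 3, 5, 6, 6], dec = [2, 5, 4, 1, 4, 2, 3, 4, 2, 3, 2, 2, 1, 1, 1, 1, 1, 1].
max_i inc[i]+dec[i]−1 = 7, with one witness 2, 10, 14, 22, 20, 7, 5.

7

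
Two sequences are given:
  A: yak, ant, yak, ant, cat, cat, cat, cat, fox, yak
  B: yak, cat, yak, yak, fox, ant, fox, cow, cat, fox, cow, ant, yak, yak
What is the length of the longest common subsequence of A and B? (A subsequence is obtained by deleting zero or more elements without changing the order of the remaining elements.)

6

Backtracking the LCS table gives one alignment: yak (A1,B3) → yak (A3,B4) → ant (A4,B6) → cat (A8,B9) → fox (A9,B10) → yak (A10,B14).
So the longest common subsequence has length 6.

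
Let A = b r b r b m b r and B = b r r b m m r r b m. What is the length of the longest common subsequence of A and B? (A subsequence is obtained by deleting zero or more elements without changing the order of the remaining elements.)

Backtracking the LCS table gives one alignment: b (A1,B1) → r (A2,B3) → b (A3,B4) → r (A4,B8) → b (A5,B9) → m (A6,B10).
So the longest common subsequence has length 6.

6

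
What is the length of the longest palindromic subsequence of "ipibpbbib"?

Using dp[i][j] = 2 + dp[i+1][j−1] if the ends match, else max(dp[i+1][j], dp[i][j−1]):
dp[1][9] = 5. A witness is ibbbi at positions 3,4,6,7,8.

5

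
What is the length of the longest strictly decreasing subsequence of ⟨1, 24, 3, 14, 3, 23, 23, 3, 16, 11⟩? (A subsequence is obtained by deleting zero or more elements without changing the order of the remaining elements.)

Scanning left to right, the best length ending at each element is: 1→1, 24→1, 3→2, 14→2, 3→3, 23→2, 23→2, 3→3, 16→3, 11→4.
So the longest decreasing subsequence has length 4, e.g. 24, 23, 16, 11.

4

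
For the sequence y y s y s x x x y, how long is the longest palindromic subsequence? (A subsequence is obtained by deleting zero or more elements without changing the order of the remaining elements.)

One longest palindromic subsequence is yxxxy (positions 1,6,7,8,9); it reads the same forward and backward, and the interval DP gives dp[1][9] = 5.

5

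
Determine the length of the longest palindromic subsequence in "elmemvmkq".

3

One longest palindromic subsequence is mvm (positions 5,6,7); it reads the same forward and backward, and the interval DP gives dp[1][9] = 3.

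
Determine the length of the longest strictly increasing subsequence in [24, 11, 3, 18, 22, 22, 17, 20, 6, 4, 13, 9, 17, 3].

4

Let dp[i] be the longest increasing subsequence ending at position i. Then dp = [1, 1, 1, 2, 3, 3, 2, 3, 2, 2, 3, 3, 4, 1].
The maximum is 4; one witness is 3, 6, 13, 17 at positions 3,9,11,13.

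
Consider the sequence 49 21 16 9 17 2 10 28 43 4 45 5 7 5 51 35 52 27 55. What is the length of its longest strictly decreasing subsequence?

6

Scanning left to right, the best length ending at each element is: 49→1, 21→2, 16→3, 9→4, 17→3, 2→5, 10→4, 28→2, 43→2, 4→5, 45→2, 5→5, 7→5, 5→6, 51→1, 35→3, 52→1, 27→4, 55→1.
So the longest decreasing subsequence has length 6, e.g. 49, 21, 16, 9, 7, 5.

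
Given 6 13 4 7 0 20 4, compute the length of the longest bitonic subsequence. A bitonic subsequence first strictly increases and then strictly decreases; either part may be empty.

Let inc[i] be the LIS ending at i and dec[i] the longest strictly decreasing subsequence starting at i. inc = [1, 2, 1, 2, 1, 3, 2], dec = [3, 3, 2, 2, 1, 2, 1].
max_i inc[i]+dec[i]−1 = 4, with one witness 6, 13, 7, 4.

4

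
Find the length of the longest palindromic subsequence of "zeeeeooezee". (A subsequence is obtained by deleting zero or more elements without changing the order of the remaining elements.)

8

One longest palindromic subsequence is eeeooeee (positions 2,3,5,6,7,8,10,11); it reads the same forward and backward, and the interval DP gives dp[1][11] = 8.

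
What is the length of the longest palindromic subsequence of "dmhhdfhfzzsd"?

Using dp[i][j] = 2 + dp[i+1][j−1] if the ends match, else max(dp[i+1][j], dp[i][j−1]):
dp[1][12] = 5. A witness is dfhfd at positions 1,6,7,8,12.

5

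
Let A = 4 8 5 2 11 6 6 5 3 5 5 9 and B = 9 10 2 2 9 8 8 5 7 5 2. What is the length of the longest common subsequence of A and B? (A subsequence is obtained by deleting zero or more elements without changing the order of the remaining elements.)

Backtracking the LCS table gives one alignment: 8 (A2,B7) → 5 (A3,B10) → 2 (A4,B11).
So the longest common subsequence has length 3.

3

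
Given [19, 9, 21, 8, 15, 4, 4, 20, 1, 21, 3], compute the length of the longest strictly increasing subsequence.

4

Let dp[i] be the longest increasing subsequence ending at position i. Then dp = [1, 1, 2, 1, 2, 1, 1, 3, 1, 4, 2].
The maximum is 4; one witness is 9, 15, 20, 21 at positions 2,5,8,10.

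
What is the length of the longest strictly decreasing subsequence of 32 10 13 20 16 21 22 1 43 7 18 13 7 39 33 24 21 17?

6

Scanning left to right, the best length ending at each element is: 32→1, 10→2, 13→2, 20→2, 16→3, 21→2, 22→2, 1→4, 43→1, 7→4, 18→3, 13→4, 7→5, 39→2, 33→3, 24→4, 21→5, 17→6.
So the longest decreasing subsequence has length 6, e.g. 43, 39, 33, 24, 21, 17.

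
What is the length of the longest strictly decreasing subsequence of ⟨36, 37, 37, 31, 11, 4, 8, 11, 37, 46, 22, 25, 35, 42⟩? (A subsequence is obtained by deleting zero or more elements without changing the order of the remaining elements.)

4

Let dp[i] be the longest decreasing subsequence ending at position i. Then dp = [1, 1, 1, 2, 3, 4, 4, 3, 1, 1, 3, 3, 2, 2].
The maximum is 4; one witness is 36, 31, 11, 4 at positions 1,4,5,6.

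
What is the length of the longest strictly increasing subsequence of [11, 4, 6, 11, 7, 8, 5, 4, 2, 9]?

Let dp[i] be the longest increasing subsequence ending at position i. Then dp = [1, 1, 2, 3, 3, 4, 2, 1, 1, 5].
The maximum is 5; one witness is 4, 6, 7, 8, 9 at positions 2,3,5,6,10.

5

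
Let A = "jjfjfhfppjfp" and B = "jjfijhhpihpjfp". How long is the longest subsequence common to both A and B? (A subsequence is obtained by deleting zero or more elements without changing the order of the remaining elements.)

10

A longest common subsequence is jjfjhppjfp (length 10); the LCS DP confirms no longer common subsequence exists.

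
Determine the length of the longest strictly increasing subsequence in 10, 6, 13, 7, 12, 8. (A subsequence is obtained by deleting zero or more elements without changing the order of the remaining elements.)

Let dp[i] be the longest increasing subsequence ending at position i. Then dp = [1, 1, 2, 2, 3, 3].
The maximum is 3; one witness is 6, 7, 12 at positions 2,4,5.

3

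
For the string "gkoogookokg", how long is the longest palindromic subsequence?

One longest palindromic subsequence is gkoooookg (positions 1,2,3,4,6,7,9,10,11); it reads the same forward and backward, and the interval DP gives dp[1][11] = 9.

9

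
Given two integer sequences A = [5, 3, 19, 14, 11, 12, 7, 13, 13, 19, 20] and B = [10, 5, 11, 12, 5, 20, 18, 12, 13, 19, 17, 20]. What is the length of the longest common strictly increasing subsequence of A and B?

A longest common strictly increasing subsequence is 5, 11, 12, 13, 19, 20 (length 6); it appears in order in both A and B, and no longer such subsequence exists.

6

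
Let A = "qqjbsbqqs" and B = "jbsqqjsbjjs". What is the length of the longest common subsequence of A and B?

6

A longest common subsequence is qqjsbs (length 6); the LCS DP confirms no longer common subsequence exists.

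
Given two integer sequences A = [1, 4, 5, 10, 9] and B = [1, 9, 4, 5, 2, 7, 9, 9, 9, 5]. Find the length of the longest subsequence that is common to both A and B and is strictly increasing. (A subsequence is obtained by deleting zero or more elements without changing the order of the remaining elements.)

For each value that appears in both, track the longest common increasing run ending there.
The best achievable length is 4; one witness is 1, 4, 5, 9 (A-positions 1,2,3,5, B-positions 1,3,4,7).

4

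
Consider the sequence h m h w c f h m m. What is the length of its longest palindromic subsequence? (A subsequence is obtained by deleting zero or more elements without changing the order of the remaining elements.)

One longest palindromic subsequence is mhfhm (positions 2,3,6,7,9); it reads the same forward and backward, and the interval DP gives dp[1][9] = 5.

5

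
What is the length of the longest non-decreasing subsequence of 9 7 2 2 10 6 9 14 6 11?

5

Let dp[i] be the longest non-decreasing subsequence ending at position i. Then dp = [1, 1, 1, 2, 3, 3, 4, 5, 4, 5].
The maximum is 5; one witness is 2, 2, 6, 9, 14 at positions 3,4,6,7,8.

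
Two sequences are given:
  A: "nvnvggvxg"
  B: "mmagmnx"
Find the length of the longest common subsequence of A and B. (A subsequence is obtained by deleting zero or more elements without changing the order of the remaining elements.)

2

Backtracking the LCS table gives one alignment: n (A3,B6) → x (A8,B7).
So the longest common subsequence has length 2.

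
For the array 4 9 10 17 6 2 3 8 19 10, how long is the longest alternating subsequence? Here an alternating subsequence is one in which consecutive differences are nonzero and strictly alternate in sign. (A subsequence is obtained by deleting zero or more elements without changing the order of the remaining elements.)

5

A longest alternating subsequence is 4, 9, 6, 19, 10 (positions 1,2,5,9,10); its 4 consecutive differences strictly alternate in sign, and length 5 is optimal.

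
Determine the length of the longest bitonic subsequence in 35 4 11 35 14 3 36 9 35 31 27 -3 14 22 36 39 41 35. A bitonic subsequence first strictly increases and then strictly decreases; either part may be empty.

8

Let inc[i] be the LIS ending at i and dec[i] the longest strictly decreasing subsequence starting at i. inc = [1, 1, 2, 3, 3, 1, 4, 2, 4, 4, 4, 1, 3, 4, 5, 6, 7, 5], dec = [4, 3, 3, 4, 3, 2, 5, 2, 4, 3, 2, 1, 1, 1, 2, 2, 2, 1].
max_i inc[i]+dec[i]−1 = 8, with one witness 4, 11, 35, 36, 35, 31, 27, 22.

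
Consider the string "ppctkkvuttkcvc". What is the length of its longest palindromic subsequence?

6

One longest palindromic subsequence is cvttvc (positions 3,7,9,10,13,14); it reads the same forward and backward, and the interval DP gives dp[1][14] = 6.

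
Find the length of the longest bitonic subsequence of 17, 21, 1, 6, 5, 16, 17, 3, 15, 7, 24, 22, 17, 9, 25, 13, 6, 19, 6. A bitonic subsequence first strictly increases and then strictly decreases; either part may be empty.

One longest bitonic subsequence is 1, 6, 16, 17, 24, 22, 17, 13, 6 (positions 3,4,6,7,11,12,13,16,19): it rises to 24 then falls. Length 9 is optimal.

9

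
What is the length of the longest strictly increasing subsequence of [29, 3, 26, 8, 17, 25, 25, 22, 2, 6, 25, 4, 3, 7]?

One longest increasing subsequence is 3, 8, 17, 22, 25 (positions 2,4,5,8,11), of length 5; no longer one exists.

5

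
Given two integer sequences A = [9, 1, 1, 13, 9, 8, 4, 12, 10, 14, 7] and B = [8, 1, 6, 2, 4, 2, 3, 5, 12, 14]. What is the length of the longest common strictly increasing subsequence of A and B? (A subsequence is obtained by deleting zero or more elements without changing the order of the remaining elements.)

4

A longest common strictly increasing subsequence is 1, 4, 12, 14 (length 4); it appears in order in both A and B, and no longer such subsequence exists.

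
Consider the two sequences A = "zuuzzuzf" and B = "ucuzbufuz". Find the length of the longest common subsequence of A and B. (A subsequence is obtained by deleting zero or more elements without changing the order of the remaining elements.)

Backtracking the LCS table gives one alignment: u (A2,B1) → u (A3,B3) → z (A4,B4) → u (A6,B8) → z (A7,B9).
So the longest common subsequence has length 5.

5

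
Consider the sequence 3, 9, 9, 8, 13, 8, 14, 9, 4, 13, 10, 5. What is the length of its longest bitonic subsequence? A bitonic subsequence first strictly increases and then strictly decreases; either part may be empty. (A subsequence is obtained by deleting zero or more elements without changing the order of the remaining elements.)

Let inc[i] be the LIS ending at i and dec[i] the longest strictly decreasing subsequence starting at i. inc = [1, 2, 2, 2, 3, 2, 4, 3, 2, 4, 4, 3], dec = [1, 3, 3, 2, 3, 2, 4, 2, 1, 3, 2, 1].
max_i inc[i]+dec[i]−1 = 7, with one witness 3, 9, 13, 14, 13, 10, 5.

7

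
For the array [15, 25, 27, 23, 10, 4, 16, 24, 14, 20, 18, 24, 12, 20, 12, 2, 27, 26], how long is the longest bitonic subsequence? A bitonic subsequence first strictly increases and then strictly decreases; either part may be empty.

Let inc[i] be the LIS ending at i and dec[i] the longest strictly decreasing subsequence starting at i. inc = [1, 2, 3, 2, 1, 1, 2, 3, 2, 3, 3, 4, 2, 4, 2, 1, 5, 5], dec = [4, 6, 6, 5, 3, 2, 4, 5, 3, 4, 3, 4, 2, 3, 2, 1, 2, 1].
max_i inc[i]+dec[i]−1 = 8, with one witness 15, 25, 27, 24, 20, 18, 12, 2.

8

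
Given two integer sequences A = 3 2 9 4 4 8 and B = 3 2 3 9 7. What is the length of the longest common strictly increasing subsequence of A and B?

2

For each value that appears in both, track the longest common increasing run ending there.
The best achievable length is 2; one witness is 3, 9 (A-positions 1,3, B-positions 1,4).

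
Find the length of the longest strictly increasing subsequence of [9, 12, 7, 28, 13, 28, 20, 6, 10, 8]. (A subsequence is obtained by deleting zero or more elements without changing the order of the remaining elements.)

4

Scanning left to right, the best length ending at each element is: 9→1, 12→2, 7→1, 28→3, 13→3, 28→4, 20→4, 6→1, 10→2, 8→2.
So the longest increasing subsequence has length 4, e.g. 9, 12, 13, 28.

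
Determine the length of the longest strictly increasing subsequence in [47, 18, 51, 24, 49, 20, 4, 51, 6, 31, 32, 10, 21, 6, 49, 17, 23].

One longest increasing subsequence is 18, 24, 31, 32, 49 (positions 2,4,10,11,15), of length 5; no longer one exists.

5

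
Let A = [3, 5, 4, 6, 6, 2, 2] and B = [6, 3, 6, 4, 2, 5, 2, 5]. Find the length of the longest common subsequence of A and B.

Backtracking the LCS table gives one alignment: 3 (A1,B2) → 4 (A3,B4) → 2 (A6,B5) → 2 (A7,B7).
So the longest common subsequence has length 4.

4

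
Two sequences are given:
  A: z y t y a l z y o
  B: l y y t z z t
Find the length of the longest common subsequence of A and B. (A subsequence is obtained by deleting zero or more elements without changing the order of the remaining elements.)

3

A longest common subsequence is ytz (length 3); the LCS DP confirms no longer common subsequence exists.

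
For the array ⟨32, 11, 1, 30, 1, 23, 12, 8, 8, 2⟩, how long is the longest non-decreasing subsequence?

4

One longest non-decreasing subsequence is 1, 1, 8, 8 (positions 3,5,8,9), of length 4; no longer one exists.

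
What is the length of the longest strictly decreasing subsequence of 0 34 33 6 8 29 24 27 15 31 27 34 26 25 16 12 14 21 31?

8

One longest decreasing subsequence is 34, 33, 29, 27, 26, 25, 16, 12 (positions 2,3,6,8,13,14,15,16), of length 8; no longer one exists.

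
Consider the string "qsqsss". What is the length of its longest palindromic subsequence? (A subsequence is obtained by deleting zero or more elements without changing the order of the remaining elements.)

4

Using dp[i][j] = 2 + dp[i+1][j−1] if the ends match, else max(dp[i+1][j], dp[i][j−1]):
dp[1][6] = 4. A witness is ssss at positions 2,4,5,6.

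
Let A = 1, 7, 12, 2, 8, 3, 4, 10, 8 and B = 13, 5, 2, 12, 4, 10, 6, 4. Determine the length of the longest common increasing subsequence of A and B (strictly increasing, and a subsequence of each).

For each value that appears in both, track the longest common increasing run ending there.
The best achievable length is 3; one witness is 2, 4, 10 (A-positions 4,7,8, B-positions 3,5,6).

3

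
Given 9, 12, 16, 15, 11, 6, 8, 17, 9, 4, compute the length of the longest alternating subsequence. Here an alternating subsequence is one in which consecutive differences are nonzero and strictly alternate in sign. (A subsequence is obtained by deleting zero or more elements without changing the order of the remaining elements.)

Track the best alternating length ending on an up-step vs a down-step at each position: up/down = 1/1, 2/1, 2/1, 2/3, 2/3, 1/3, 4/3, 4/1, 4/5, 1/5.
The maximum over both is 5; one such subsequence is 9, 16, 15, 17, 9.

5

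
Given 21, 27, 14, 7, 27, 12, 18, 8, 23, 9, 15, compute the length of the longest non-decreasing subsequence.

One longest non-decreasing subsequence is 7, 12, 18, 23 (positions 4,6,7,9), of length 4; no longer one exists.

4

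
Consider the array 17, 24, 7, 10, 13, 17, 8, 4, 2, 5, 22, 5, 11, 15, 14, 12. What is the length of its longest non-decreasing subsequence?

One longest non-decreasing subsequence is 7, 10, 13, 17, 22 (positions 3,4,5,6,11), of length 5; no longer one exists.

5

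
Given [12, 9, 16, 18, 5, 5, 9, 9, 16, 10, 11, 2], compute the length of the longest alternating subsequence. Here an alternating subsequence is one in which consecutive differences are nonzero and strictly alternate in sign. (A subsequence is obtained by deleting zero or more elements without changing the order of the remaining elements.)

8

A longest alternating subsequence is 12, 9, 16, 5, 16, 10, 11, 2 (positions 1,2,3,5,9,10,11,12); its 7 consecutive differences strictly alternate in sign, and length 8 is optimal.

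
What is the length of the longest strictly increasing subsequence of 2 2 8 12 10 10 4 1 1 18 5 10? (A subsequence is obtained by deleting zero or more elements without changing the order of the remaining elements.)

4

Scanning left to right, the best length ending at each element is: 2→1, 2→1, 8→2, 12→3, 10→3, 10→3, 4→2, 1→1, 1→1, 18→4, 5→3, 10→4.
So the longest increasing subsequence has length 4, e.g. 2, 8, 12, 18.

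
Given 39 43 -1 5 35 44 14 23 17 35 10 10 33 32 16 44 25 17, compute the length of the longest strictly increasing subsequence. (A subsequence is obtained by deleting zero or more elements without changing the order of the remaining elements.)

6

One longest increasing subsequence is -1, 5, 14, 23, 35, 44 (positions 3,4,7,8,10,16), of length 6; no longer one exists.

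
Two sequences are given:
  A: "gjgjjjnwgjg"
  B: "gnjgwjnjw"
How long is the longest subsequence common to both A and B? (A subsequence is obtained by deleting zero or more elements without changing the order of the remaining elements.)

A longest common subsequence is gjgjjw (length 6); the LCS DP confirms no longer common subsequence exists.

6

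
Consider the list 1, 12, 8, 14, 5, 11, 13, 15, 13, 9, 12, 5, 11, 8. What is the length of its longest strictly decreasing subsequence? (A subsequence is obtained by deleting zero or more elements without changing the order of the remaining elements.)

5

Let dp[i] be the longest decreasing subsequence ending at position i. Then dp = [1, 1, 2, 1, 3, 2, 2, 1, 2, 3, 3, 4, 4, 5].
The maximum is 5; one witness is 14, 13, 12, 11, 8 at positions 4,7,11,13,14.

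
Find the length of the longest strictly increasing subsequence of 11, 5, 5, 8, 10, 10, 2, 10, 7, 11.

4

Let dp[i] be the longest increasing subsequence ending at position i. Then dp = [1, 1, 1, 2, 3, 3, 1, 3, 2, 4].
The maximum is 4; one witness is 5, 8, 10, 11 at positions 2,4,5,10.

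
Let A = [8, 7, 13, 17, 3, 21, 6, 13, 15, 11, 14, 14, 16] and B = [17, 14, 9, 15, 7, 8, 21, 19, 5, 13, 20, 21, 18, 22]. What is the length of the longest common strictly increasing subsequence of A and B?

3

For each value that appears in both, track the longest common increasing run ending there.
The best achievable length is 3; one witness is 7, 13, 21 (A-positions 2,3,6, B-positions 5,10,12).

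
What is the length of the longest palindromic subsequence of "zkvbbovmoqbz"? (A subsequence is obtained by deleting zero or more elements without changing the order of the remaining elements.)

7

One longest palindromic subsequence is zbomobz (positions 1,4,6,8,9,11,12); it reads the same forward and backward, and the interval DP gives dp[1][12] = 7.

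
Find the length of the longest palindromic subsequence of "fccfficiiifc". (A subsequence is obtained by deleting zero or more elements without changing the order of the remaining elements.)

Using dp[i][j] = 2 + dp[i+1][j−1] if the ends match, else max(dp[i+1][j], dp[i][j−1]):
dp[1][12] = 8. A witness is cfiiiifc at positions 2,4,6,8,9,10,11,12.

8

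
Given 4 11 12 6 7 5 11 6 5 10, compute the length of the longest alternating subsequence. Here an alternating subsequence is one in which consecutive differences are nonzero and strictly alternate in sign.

8

Track the best alternating length ending on an up-step vs a down-step at each position: up/down = 1/1, 2/1, 2/1, 2/3, 4/3, 2/5, 6/3, 6/7, 2/7, 8/7.
The maximum over both is 8; one such subsequence is 4, 11, 6, 7, 5, 11, 6, 10.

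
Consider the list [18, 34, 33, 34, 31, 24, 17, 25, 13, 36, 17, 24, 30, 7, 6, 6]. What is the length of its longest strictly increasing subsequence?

Let dp[i] be the longest increasing subsequence ending at position i. Then dp = [1, 2, 2, 3, 2, 2, 1, 3, 1, 4, 2, 3, 4, 1, 1, 1].
The maximum is 4; one witness is 18, 33, 34, 36 at positions 1,3,4,10.

4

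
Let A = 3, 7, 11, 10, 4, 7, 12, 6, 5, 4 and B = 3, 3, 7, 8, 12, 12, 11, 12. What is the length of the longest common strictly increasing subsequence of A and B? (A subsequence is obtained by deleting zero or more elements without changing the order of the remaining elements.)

4

For each value that appears in both, track the longest common increasing run ending there.
The best achievable length is 4; one witness is 3, 7, 11, 12 (A-positions 1,2,3,7, B-positions 1,3,7,8).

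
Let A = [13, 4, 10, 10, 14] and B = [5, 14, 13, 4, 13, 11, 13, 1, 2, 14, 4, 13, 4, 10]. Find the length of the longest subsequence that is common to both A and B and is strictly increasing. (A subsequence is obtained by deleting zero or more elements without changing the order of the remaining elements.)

For each value that appears in both, track the longest common increasing run ending there.
The best achievable length is 2; one witness is 13, 14 (A-positions 1,5, B-positions 3,10).

2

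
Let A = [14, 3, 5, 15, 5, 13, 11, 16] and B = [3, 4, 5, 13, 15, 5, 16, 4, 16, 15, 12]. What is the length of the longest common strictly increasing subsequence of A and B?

4

A longest common strictly increasing subsequence is 3, 5, 13, 16 (length 4); it appears in order in both A and B, and no longer such subsequence exists.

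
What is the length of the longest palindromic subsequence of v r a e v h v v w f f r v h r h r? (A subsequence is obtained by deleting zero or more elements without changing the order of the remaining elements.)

One longest palindromic subsequence is rhvffvhr (positions 2,6,8,10,11,13,16,17); it reads the same forward and backward, and the interval DP gives dp[1][17] = 8.

8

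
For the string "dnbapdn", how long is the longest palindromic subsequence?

Using dp[i][j] = 2 + dp[i+1][j−1] if the ends match, else max(dp[i+1][j], dp[i][j−1]):
dp[1][7] = 3. A witness is ndn at positions 2,6,7.

3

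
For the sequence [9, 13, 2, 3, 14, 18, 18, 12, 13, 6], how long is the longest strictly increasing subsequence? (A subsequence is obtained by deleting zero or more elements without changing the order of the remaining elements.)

Let dp[i] be the longest increasing subsequence ending at position i. Then dp = [1, 2, 1, 2, 3, 4, 4, 3, 4, 3].
The maximum is 4; one witness is 9, 13, 14, 18 at positions 1,2,5,6.

4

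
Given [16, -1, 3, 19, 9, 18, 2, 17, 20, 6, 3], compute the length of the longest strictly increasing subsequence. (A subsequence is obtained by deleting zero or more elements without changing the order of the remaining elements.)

5

One longest increasing subsequence is -1, 3, 9, 18, 20 (positions 2,3,5,6,9), of length 5; no longer one exists.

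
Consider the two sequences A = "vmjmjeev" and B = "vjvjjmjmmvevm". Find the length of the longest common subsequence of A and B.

6

A longest common subsequence is vmjmev (length 6); the LCS DP confirms no longer common subsequence exists.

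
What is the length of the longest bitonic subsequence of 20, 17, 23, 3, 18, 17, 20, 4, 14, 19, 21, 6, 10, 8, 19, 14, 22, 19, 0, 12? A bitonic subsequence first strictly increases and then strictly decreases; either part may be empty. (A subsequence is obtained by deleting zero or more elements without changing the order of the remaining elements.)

Let inc[i] be the LIS ending at i and dec[i] the longest strictly decreasing subsequence starting at i. inc = [1, 1, 2, 1, 2, 2, 3, 2, 3, 4, 5, 3, 4, 4, 5, 5, 6, 6, 1, 5], dec = [7, 5, 7, 2, 6, 5, 5, 2, 4, 4, 4, 2, 3, 2, 3, 2, 3, 2, 1, 1].
max_i inc[i]+dec[i]−1 = 8, with one witness 20, 23, 18, 17, 14, 10, 8, 0.

8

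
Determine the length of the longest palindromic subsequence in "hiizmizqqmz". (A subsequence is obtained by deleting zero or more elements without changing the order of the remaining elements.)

6

Using dp[i][j] = 2 + dp[i+1][j−1] if the ends match, else max(dp[i+1][j], dp[i][j−1]):
dp[1][11] = 6. A witness is zmqqmz at positions 4,5,8,9,10,11.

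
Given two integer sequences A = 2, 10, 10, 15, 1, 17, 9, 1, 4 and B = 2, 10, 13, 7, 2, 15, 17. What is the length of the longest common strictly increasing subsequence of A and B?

4

A longest common strictly increasing subsequence is 2, 10, 15, 17 (length 4); it appears in order in both A and B, and no longer such subsequence exists.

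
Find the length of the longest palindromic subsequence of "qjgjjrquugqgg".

6

One longest palindromic subsequence is gquuqg (positions 3,7,8,9,11,13); it reads the same forward and backward, and the interval DP gives dp[1][13] = 6.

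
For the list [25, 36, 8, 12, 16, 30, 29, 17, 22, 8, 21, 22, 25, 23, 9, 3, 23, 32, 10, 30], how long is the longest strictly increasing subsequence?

8

Let dp[i] be the longest increasing subsequence ending at position i. Then dp = [1, 2, 1, 2, 3, 4, 4, 4, 5, 1, 5, 6, 7, 7, 2, 1, 7, 8, 3, 8].
The maximum is 8; one witness is 8, 12, 16, 17, 21, 22, 25, 32 at positions 3,4,5,8,11,12,13,18.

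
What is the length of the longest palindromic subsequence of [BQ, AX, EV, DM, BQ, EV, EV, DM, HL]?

Using dp[i][j] = 2 + dp[i+1][j−1] if the ends match, else max(dp[i+1][j], dp[i][j−1]):
dp[1][9] = 4. A witness is DM EV EV DM at positions 4,6,7,8.

4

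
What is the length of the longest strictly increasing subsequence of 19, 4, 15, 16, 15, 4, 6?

3

Scanning left to right, the best length ending at each element is: 19→1, 4→1, 15→2, 16→3, 15→2, 4→1, 6→2.
So the longest increasing subsequence has length 3, e.g. 4, 15, 16.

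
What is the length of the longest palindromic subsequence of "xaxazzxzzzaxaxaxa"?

13

One longest palindromic subsequence is xaxaxzzzxaxax (positions 1,2,3,4,7,8,9,10,12,13,14,15,16); it reads the same forward and backward, and the interval DP gives dp[1][17] = 13.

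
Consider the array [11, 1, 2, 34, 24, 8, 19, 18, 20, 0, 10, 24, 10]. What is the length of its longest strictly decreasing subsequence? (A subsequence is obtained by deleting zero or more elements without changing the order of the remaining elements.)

5

Let dp[i] be the longest decreasing subsequence ending at position i. Then dp = [1, 2, 2, 1, 2, 3, 3, 4, 3, 5, 5, 2, 5].
The maximum is 5; one witness is 34, 24, 19, 18, 0 at positions 4,5,7,8,10.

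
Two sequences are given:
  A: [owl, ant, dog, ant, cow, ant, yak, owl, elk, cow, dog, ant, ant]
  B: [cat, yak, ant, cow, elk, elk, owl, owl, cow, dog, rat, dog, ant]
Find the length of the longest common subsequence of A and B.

6

A longest common subsequence is ant, cow, owl, cow, dog, ant (length 6); the LCS DP confirms no longer common subsequence exists.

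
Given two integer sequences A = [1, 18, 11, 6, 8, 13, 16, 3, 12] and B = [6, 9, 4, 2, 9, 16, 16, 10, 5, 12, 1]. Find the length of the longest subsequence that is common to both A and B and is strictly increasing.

2

For each value that appears in both, track the longest common increasing run ending there.
The best achievable length is 2; one witness is 6, 16 (A-positions 4,7, B-positions 1,6).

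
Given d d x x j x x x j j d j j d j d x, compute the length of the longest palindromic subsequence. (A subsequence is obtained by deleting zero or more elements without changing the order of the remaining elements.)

Using dp[i][j] = 2 + dp[i+1][j−1] if the ends match, else max(dp[i+1][j], dp[i][j−1]):
dp[1][17] = 9. A witness is xjjjdjjjx at positions 3,5,9,10,11,12,13,15,17.

9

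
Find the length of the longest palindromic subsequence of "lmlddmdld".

6

Using dp[i][j] = 2 + dp[i+1][j−1] if the ends match, else max(dp[i+1][j], dp[i][j−1]):
dp[1][9] = 6. A witness is lmddml at positions 1,2,4,5,6,8.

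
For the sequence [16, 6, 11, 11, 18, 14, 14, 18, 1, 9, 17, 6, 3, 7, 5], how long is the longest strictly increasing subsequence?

Scanning left to right, the best length ending at each element is: 16→1, 6→1, 11→2, 11→2, 18→3, 14→3, 14→3, 18→4, 1→1, 9→2, 17→4, 6→2, 3→2, 7→3, 5→3.
So the longest increasing subsequence has length 4, e.g. 6, 11, 14, 18.

4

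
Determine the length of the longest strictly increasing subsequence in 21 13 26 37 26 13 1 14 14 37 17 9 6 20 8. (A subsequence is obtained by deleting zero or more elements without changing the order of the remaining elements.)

One longest increasing subsequence is 13, 14, 17, 20 (positions 2,8,11,14), of length 4; no longer one exists.

4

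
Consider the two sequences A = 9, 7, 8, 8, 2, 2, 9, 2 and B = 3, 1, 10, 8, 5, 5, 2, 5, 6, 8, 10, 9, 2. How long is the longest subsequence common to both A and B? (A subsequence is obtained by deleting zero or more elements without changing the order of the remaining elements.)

4

Backtracking the LCS table gives one alignment: 8 (A3,B4) → 8 (A4,B10) → 9 (A7,B12) → 2 (A8,B13).
So the longest common subsequence has length 4.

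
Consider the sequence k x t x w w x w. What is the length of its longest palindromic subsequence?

One longest palindromic subsequence is xwwx (positions 4,5,6,7); it reads the same forward and backward, and the interval DP gives dp[1][8] = 4.

4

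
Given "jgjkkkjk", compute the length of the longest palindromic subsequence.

One longest palindromic subsequence is jkkkj (positions 3,4,5,6,7); it reads the same forward and backward, and the interval DP gives dp[1][8] = 5.

5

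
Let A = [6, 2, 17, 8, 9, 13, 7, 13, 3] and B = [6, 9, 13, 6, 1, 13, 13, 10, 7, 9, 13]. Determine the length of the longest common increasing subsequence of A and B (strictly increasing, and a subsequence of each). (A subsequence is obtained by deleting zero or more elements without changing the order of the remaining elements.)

A longest common strictly increasing subsequence is 6, 9, 13 (length 3); it appears in order in both A and B, and no longer such subsequence exists.

3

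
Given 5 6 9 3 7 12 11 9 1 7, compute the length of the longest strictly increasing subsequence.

Let dp[i] be the longest increasing subsequence ending at position i. Then dp = [1, 2, 3, 1, 3, 4, 4, 4, 1, 3].
The maximum is 4; one witness is 5, 6, 9, 12 at positions 1,2,3,6.

4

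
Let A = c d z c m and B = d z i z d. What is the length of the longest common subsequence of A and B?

Backtracking the LCS table gives one alignment: d (A2,B1) → z (A3,B4).
So the longest common subsequence has length 2.

2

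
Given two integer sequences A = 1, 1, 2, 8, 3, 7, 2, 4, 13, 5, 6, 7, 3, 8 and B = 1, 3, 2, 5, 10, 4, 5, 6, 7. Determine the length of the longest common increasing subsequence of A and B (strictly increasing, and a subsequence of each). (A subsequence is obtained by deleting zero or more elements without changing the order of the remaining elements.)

6

For each value that appears in both, track the longest common increasing run ending there.
The best achievable length is 6; one witness is 1, 3, 4, 5, 6, 7 (A-positions 1,5,8,10,11,12, B-positions 1,2,6,7,8,9).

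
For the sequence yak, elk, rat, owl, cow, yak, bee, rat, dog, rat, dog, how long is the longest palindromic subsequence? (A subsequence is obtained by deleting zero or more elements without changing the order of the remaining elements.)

Using dp[i][j] = 2 + dp[i+1][j−1] if the ends match, else max(dp[i+1][j], dp[i][j−1]):
dp[1][11] = 3. A witness is dog rat dog at positions 9,10,11.

3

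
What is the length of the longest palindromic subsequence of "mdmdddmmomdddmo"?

11

One longest palindromic subsequence is mdddmomdddm (positions 3,4,5,6,7,9,10,11,12,13,14); it reads the same forward and backward, and the interval DP gives dp[1][15] = 11.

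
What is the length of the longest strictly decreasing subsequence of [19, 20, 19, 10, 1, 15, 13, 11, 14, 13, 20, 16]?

5

One longest decreasing subsequence is 20, 19, 15, 13, 11 (positions 2,3,6,7,8), of length 5; no longer one exists.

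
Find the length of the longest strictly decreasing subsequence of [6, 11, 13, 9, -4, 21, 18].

Let dp[i] be the longest decreasing subsequence ending at position i. Then dp = [1, 1, 1, 2, 3, 1, 2].
The maximum is 3; one witness is 11, 9, -4 at positions 2,4,5.

3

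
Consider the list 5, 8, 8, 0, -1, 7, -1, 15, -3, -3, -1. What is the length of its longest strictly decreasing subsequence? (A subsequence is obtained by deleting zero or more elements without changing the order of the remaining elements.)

4

Scanning left to right, the best length ending at each element is: 5→1, 8→1, 8→1, 0→2, -1→3, 7→2, -1→3, 15→1, -3→4, -3→4, -1→3.
So the longest decreasing subsequence has length 4, e.g. 5, 0, -1, -3.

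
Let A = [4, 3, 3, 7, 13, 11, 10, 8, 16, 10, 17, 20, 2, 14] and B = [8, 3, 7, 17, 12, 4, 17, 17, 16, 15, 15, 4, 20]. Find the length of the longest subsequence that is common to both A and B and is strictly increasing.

A longest common strictly increasing subsequence is 3, 7, 17, 20 (length 4); it appears in order in both A and B, and no longer such subsequence exists.

4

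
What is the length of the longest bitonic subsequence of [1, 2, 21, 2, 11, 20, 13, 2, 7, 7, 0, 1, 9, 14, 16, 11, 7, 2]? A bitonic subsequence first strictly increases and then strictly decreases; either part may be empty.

9

One longest bitonic subsequence is 1, 2, 11, 13, 14, 16, 11, 7, 2 (positions 1,2,5,7,14,15,16,17,18): it rises to 16 then falls. Length 9 is optimal.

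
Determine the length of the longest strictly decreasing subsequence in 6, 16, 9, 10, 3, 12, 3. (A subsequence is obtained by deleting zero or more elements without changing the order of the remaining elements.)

One longest decreasing subsequence is 16, 9, 3 (positions 2,3,5), of length 3; no longer one exists.

3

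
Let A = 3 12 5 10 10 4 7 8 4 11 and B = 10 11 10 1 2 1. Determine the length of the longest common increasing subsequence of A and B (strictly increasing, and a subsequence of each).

For each value that appears in both, track the longest common increasing run ending there.
The best achievable length is 2; one witness is 10, 11 (A-positions 4,10, B-positions 1,2).

2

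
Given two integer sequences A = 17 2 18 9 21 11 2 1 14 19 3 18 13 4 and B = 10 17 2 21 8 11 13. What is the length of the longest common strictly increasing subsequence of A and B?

A longest common strictly increasing subsequence is 2, 11, 13 (length 3); it appears in order in both A and B, and no longer such subsequence exists.

3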